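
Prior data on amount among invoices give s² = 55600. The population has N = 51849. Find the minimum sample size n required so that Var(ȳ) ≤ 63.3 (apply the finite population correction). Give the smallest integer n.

864

Without fpc, n₀ = s²/D = 55600/63.3 = 878.3570.
With fpc, (1 − n/N)·s²/n ≤ D requires n ≥ n₀/(1 + n₀/N) = 878.3570/(1 + 878.3570/51849) = 863.7249.
Rounding up, n = 864.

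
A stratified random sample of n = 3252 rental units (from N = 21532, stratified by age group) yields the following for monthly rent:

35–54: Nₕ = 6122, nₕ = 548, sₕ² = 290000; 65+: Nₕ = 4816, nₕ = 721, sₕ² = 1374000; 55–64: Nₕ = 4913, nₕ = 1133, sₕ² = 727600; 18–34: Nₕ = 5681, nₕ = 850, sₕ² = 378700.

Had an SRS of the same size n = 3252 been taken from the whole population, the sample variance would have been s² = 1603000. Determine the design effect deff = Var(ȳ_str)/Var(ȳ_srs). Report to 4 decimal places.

0.4113

Var(ȳ_str) = Σ Wₕ²(1−fₕ)sₕ²/nₕ with Wₕ = Nₕ/21532:
  35–54: (6122/21532)²·(1−548/6122)·290000/548 = 38.950137
  65+: (4816/21532)²·(1−721/4816)·1374000/721 = 81.063082
  55–64: (4913/21532)²·(1−1133/4913)·727600/1133 = 25.723651
  18–34: (5681/21532)²·(1−850/5681)·378700/850 = 26.373603
  → Var(ȳ_str) = 172.11047.
Var(ȳ_srs) = (1 − 3252/21532)·1603000/3252 = 418.4801.
deff = 172.11047 / 418.4801 = 0.4113.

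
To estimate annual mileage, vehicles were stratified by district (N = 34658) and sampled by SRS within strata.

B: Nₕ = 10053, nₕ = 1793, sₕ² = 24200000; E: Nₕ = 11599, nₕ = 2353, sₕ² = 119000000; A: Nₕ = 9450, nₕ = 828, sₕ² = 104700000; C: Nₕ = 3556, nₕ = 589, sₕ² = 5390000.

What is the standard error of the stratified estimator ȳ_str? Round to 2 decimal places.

Var(ȳ_str) = Σₕ Wₕ²(1 − fₕ)sₕ²/nₕ with Wₕ = Nₕ/N, N = 34658.
B: Wₕ = 0.29006290; term = 0.29006290²·(1 − 0.17835472)·24200000/1793 = 933.04762.
E: Wₕ = 0.33467021; term = 0.33467021²·(1 − 0.20286232)·119000000/2353 = 4515.361.
A: Wₕ = 0.27266432; term = 0.27266432²·(1 − 0.08761905)·104700000/828 = 8577.2719.
C: Wₕ = 0.10260257; term = 0.10260257²·(1 − 0.16563555)·5390000/589 = 80.379588.
Sum = 14106.06.
SE = √(14106.06) = 118.77.

118.77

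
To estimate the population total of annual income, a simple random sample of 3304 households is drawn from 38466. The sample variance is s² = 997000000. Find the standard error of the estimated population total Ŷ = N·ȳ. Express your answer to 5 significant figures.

2.0202 × 10^7

Var(Ŷ) = N²·Var(ȳ) = N²·(1 − n/N)·s²/n.
f = 3304/38466 = 0.08589404; Var(ȳ) = 0.91410596·997000000/3304 = 275836.45.
Var(Ŷ) = 38466² · 275836.45 = 4.0813676 × 10^14.
SE(Ŷ) = √(4.0813676 × 10^14) = 2.0202 × 10^7.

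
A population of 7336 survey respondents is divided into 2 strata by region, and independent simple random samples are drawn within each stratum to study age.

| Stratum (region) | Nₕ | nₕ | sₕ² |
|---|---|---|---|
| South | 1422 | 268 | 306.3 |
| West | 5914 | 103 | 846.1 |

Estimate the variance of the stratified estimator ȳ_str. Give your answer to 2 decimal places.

Var(ȳ_str) = Σₕ Wₕ²(1 − fₕ)sₕ²/nₕ with Wₕ = Nₕ/N, N = 7336.
South: Wₕ = 0.19383860; term = 0.19383860²·(1 − 0.18846695)·306.3/268 = 0.034849693.
West: Wₕ = 0.80616140; term = 0.80616140²·(1 − 0.01741630)·846.1/103 = 5.2456344.
Sum = 5.2804841.

5.28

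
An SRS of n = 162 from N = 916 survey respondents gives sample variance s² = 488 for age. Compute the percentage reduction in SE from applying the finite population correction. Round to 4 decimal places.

9.2727

f = n/N = 162/916 = 0.17685590.
SE_no-fpc = √(s²/n) = 1.735611; SE_fpc = √((1−f)s²/n) = 1.5746729.
Ratio = √(1−f) = 0.90727289. Reduction = 100·(1 − 0.90727289) = 9.2727%.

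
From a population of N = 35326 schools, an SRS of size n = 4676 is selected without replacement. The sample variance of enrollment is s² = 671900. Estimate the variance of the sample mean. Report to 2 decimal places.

Under SRS without replacement, Var(ȳ) = (1 − f)·s²/n with f = n/N = 4676/35326 = 0.13236710.
Var(ȳ) = (1 − 0.13236710)·671900/4676 = 0.86763290·143.69119 = 124.6712.

124.67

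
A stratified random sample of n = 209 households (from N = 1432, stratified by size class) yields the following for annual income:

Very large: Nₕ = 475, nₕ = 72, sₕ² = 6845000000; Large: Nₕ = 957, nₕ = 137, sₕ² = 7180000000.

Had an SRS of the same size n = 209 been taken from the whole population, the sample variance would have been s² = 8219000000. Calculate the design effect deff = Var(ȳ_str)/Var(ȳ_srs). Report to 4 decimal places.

Var(ȳ_str) = Σ Wₕ²(1−fₕ)sₕ²/nₕ with Wₕ = Nₕ/1432:
  Very large: (475/1432)²·(1−72/475)·6845000000/72 = 8.8746978 × 10^6
  Large: (957/1432)²·(1−137/957)·7180000000/137 = 2.0055968 × 10^7
  → Var(ȳ_str) = 2.8930666 × 10^7.
Var(ȳ_srs) = (1 − 209/1432)·8219000000/209 = 3.3585834 × 10^7.
deff = (2.8930666 × 10^7) / (3.3585834 × 10^7) = 0.8614.

0.8614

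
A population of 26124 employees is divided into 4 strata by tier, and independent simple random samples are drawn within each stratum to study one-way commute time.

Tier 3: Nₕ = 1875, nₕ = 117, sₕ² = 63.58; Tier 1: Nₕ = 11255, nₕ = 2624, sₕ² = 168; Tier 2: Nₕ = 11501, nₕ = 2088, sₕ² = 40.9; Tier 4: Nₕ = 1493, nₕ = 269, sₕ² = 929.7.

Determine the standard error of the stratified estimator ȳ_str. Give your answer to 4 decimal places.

0.1552

Var(ȳ_str) = Σₕ Wₕ²(1 − fₕ)sₕ²/nₕ with Wₕ = Nₕ/N, N = 26124.
Tier 3: Wₕ = 0.07177308; term = 0.07177308²·(1 − 0.06240000)·63.58/117 = 0.0026246745.
Tier 1: Wₕ = 0.43082989; term = 0.43082989²·(1 − 0.23314083)·168/2624 = 0.0091132381.
Tier 2: Wₕ = 0.44024652; term = 0.44024652²·(1 − 0.18154943)·40.9/2088 = 0.0031072566.
Tier 4: Wₕ = 0.05715051; term = 0.05715051²·(1 − 0.18017415)·929.7/269 = 0.0092544886.
Sum = 0.024099658.
SE = √(0.024099658) = 0.1552.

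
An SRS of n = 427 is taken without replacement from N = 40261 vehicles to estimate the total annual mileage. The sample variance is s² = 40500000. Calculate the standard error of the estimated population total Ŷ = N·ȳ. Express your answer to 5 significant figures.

1.2333 × 10^7

Var(Ŷ) = N²·Var(ȳ) = N²·(1 − n/N)·s²/n.
f = 427/40261 = 0.01060580; Var(ȳ) = 0.98939420·40500000/427 = 93841.839.
Var(Ŷ) = 40261² · 93841.839 = 1.5211275 × 10^14.
SE(Ŷ) = √(1.5211275 × 10^14) = 1.2333 × 10^7.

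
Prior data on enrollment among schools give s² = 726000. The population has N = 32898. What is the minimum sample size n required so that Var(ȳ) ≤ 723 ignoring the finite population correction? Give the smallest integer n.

Without fpc, n₀ = s²/D = 726000/723 = 1004.1494.
Rounding up, n = 1005.

1005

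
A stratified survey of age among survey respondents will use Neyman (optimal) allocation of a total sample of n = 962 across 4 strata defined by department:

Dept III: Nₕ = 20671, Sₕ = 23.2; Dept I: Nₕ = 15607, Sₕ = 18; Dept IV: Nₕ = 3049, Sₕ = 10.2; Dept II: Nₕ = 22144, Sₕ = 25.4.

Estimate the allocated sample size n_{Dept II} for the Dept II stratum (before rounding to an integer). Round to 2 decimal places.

Neyman allocation: nₕ = n·NₕSₕ / Σⱼ NⱼSⱼ.
Σ NⱼSⱼ = 20671·23.2 + 15607·18 + 3049·10.2 + 22144·25.4 = 1.3540506 × 10^6.
n_{Dept II} = 962·22144·25.4 / (1.3540506 × 10^6) = 399.60.

399.60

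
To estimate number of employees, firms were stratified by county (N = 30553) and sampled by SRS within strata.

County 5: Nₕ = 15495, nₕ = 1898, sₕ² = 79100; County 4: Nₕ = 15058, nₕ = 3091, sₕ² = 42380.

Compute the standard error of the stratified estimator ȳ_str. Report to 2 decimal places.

3.47

Var(ȳ_str) = Σₕ Wₕ²(1 − fₕ)sₕ²/nₕ with Wₕ = Nₕ/N, N = 30553.
County 5: Wₕ = 0.50715151; term = 0.50715151²·(1 − 0.12249113)·79100/1898 = 9.4060489.
County 4: Wₕ = 0.49284849; term = 0.49284849²·(1 − 0.20527294)·42380/3091 = 2.6467128.
Sum = 12.052762.
SE = √(12.052762) = 3.47.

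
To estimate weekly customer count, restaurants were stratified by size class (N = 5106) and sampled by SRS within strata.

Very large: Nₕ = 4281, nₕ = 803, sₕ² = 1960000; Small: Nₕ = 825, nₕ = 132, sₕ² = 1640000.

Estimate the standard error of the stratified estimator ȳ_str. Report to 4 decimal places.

40.8219

Var(ȳ_str) = Σₕ Wₕ²(1 − fₕ)sₕ²/nₕ with Wₕ = Nₕ/N, N = 5106.
Very large: Wₕ = 0.83842538; term = 0.83842538²·(1 − 0.18757300)·1960000/803 = 1393.9709.
Small: Wₕ = 0.16157462; term = 0.16157462²·(1 − 0.16000000)·1640000/132 = 272.45544.
Sum = 1666.4263.
SE = √(1666.4263) = 40.8219.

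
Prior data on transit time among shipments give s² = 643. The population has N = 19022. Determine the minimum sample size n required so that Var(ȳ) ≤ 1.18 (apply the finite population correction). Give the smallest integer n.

Without fpc, n₀ = s²/D = 643/1.18 = 544.9153.
With fpc, (1 − n/N)·s²/n ≤ D requires n ≥ n₀/(1 + n₀/N) = 544.9153/(1 + 544.9153/19022) = 529.7401.
Rounding up, n = 530.

530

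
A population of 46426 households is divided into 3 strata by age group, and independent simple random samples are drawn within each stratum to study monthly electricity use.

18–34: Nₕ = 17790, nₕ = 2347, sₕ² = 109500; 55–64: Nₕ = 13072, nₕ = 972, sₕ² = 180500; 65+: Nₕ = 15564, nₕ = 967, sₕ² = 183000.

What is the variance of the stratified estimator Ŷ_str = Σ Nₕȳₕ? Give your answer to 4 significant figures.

8.518 × 10^10

Var(Ŷ_str) = Σₕ Nₕ²(1 − fₕ)sₕ²/nₕ.
18–34: 17790²·(1 − 2347/17790)·109500/2347 = 1.2817657 × 10^10.
55–64: 13072²·(1 − 972/13072)·180500/972 = 2.9372327 × 10^10.
65+: 15564²·(1 − 967/15564)·183000/967 = 4.2994158 × 10^10.
Sum = 8.5184142 × 10^10.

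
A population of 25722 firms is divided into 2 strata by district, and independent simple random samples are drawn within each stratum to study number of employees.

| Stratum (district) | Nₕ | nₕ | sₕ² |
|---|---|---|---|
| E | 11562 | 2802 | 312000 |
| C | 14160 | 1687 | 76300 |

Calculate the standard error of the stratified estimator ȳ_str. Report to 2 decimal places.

5.40

Var(ȳ_str) = Σₕ Wₕ²(1 − fₕ)sₕ²/nₕ with Wₕ = Nₕ/N, N = 25722.
E: Wₕ = 0.44949848; term = 0.44949848²·(1 − 0.24234561)·312000/2802 = 17.04567.
C: Wₕ = 0.55050152; term = 0.55050152²·(1 − 0.11913842)·76300/1687 = 12.073527.
Sum = 29.119197.
SE = √(29.119197) = 5.40.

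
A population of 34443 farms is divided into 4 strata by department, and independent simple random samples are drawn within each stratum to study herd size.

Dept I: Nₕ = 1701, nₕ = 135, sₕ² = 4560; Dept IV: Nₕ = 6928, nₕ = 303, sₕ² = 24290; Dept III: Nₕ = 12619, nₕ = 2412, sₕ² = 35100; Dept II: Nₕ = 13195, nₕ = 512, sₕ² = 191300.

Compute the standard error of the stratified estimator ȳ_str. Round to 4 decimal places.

Var(ȳ_str) = Σₕ Wₕ²(1 − fₕ)sₕ²/nₕ with Wₕ = Nₕ/N, N = 34443.
Dept I: Wₕ = 0.04938594; term = 0.04938594²·(1 − 0.07936508)·4560/135 = 0.075844694.
Dept IV: Wₕ = 0.20114392; term = 0.20114392²·(1 − 0.04373557)·24290/303 = 3.1015351.
Dept III: Wₕ = 0.36637343; term = 0.36637343²·(1 − 0.19114034)·35100/2412 = 1.5799776.
Dept II: Wₕ = 0.38309671; term = 0.38309671²·(1 − 0.03880258)·191300/512 = 52.707747.
Sum = 57.465104.
SE = √(57.465104) = 7.5806.

7.5806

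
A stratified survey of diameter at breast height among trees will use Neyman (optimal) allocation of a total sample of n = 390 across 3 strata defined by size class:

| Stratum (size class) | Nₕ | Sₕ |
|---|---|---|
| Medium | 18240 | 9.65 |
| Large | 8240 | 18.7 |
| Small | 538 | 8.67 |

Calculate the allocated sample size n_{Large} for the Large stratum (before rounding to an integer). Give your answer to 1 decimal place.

Neyman allocation: nₕ = n·NₕSₕ / Σⱼ NⱼSⱼ.
Σ NⱼSⱼ = 18240·9.65 + 8240·18.7 + 538·8.67 = 334768.46.
n_{Large} = 390·8240·18.7 / 334768.46 = 179.5.

179.5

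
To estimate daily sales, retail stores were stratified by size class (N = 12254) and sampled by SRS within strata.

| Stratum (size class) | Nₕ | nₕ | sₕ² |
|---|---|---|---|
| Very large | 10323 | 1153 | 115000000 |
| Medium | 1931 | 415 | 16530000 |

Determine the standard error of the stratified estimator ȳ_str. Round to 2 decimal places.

252.30

Var(ȳ_str) = Σₕ Wₕ²(1 − fₕ)sₕ²/nₕ with Wₕ = Nₕ/N, N = 12254.
Very large: Wₕ = 0.84241880; term = 0.84241880²·(1 − 0.11169234)·115000000/1153 = 62876.454.
Medium: Wₕ = 0.15758120; term = 0.15758120²·(1 − 0.21491455)·16530000/415 = 776.51613.
Sum = 63652.97.
SE = √(63652.97) = 252.30.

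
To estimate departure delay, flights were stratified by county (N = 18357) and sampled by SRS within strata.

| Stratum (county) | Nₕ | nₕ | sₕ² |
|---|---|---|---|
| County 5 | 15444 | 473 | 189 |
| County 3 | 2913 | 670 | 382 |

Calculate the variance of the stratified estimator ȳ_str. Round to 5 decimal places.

0.28522

Var(ȳ_str) = Σₕ Wₕ²(1 − fₕ)sₕ²/nₕ with Wₕ = Nₕ/N, N = 18357.
County 5: Wₕ = 0.84131394; term = 0.84131394²·(1 − 0.03062678)·189/473 = 0.27416237.
County 3: Wₕ = 0.15868606; term = 0.15868606²·(1 − 0.23000343)·382/670 = 0.011054902.
Sum = 0.28521727.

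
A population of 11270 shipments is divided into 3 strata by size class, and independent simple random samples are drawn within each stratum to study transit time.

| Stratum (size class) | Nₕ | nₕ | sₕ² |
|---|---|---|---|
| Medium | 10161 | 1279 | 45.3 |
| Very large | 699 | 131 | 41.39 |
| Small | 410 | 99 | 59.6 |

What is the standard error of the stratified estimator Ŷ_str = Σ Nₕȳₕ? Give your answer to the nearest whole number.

Var(Ŷ_str) = Σₕ Nₕ²(1 − fₕ)sₕ²/nₕ.
Medium: 10161²·(1 − 1279/10161)·45.3/1279 = 3.1965012 × 10^6.
Very large: 699²·(1 − 131/699)·41.39/131 = 125443.93.
Small: 410²·(1 − 99/410)·59.6/99 = 76763.596.
Sum = 3.3987087 × 10^6.
SE = √(3.3987087 × 10^6) = 1844.

1844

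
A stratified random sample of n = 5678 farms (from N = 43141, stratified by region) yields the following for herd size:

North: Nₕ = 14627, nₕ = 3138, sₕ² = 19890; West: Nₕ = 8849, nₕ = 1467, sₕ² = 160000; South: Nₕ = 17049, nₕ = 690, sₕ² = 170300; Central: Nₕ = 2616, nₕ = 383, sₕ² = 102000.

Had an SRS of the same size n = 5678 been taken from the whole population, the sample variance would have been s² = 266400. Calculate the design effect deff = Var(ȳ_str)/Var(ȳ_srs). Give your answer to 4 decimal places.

1.0363

Var(ȳ_str) = Σ Wₕ²(1−fₕ)sₕ²/nₕ with Wₕ = Nₕ/43141:
  North: (14627/43141)²·(1−3138/14627)·19890/3138 = 0.57232
  West: (8849/43141)²·(1−1467/8849)·160000/1467 = 3.8280508
  South: (17049/43141)²·(1−690/17049)·170300/690 = 36.986293
  Central: (2616/43141)²·(1−383/2616)·102000/383 = 0.83588676
  → Var(ȳ_str) = 42.222551.
Var(ȳ_srs) = (1 − 5678/43141)·266400/5678 = 40.742829.
deff = 42.222551 / 40.742829 = 1.0363.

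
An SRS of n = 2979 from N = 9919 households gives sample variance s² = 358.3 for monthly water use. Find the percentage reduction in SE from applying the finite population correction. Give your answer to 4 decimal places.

f = n/N = 2979/9919 = 0.30033269.
SE_no-fpc = √(s²/n) = 0.34680724; SE_fpc = √((1−f)s²/n) = 0.29009079.
Ratio = √(1−f) = 0.83646118. Reduction = 100·(1 − 0.83646118) = 16.3539%.

16.3539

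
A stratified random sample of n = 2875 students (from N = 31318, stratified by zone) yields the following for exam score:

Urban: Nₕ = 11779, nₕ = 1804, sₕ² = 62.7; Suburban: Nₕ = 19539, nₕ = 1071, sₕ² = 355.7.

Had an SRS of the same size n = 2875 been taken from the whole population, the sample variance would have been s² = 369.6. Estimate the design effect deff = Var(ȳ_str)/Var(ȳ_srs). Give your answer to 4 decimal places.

Var(ȳ_str) = Σ Wₕ²(1−fₕ)sₕ²/nₕ with Wₕ = Nₕ/31318:
  Urban: (11779/31318)²·(1−1804/11779)·62.7/1804 = 0.0041635549
  Suburban: (19539/31318)²·(1−1071/19539)·355.7/1071 = 0.122188
  → Var(ȳ_str) = 0.12635155.
Var(ȳ_srs) = (1 − 2875/31318)·369.6/2875 = 0.116755.
deff = 0.12635155 / 0.116755 = 1.0822.

1.0822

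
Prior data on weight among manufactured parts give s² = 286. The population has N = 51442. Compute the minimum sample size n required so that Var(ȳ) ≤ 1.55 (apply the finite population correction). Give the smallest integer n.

184

Without fpc, n₀ = s²/D = 286/1.55 = 184.5161.
With fpc, (1 − n/N)·s²/n ≤ D requires n ≥ n₀/(1 + n₀/N) = 184.5161/(1 + 184.5161/51442) = 183.8566.
Rounding up, n = 184.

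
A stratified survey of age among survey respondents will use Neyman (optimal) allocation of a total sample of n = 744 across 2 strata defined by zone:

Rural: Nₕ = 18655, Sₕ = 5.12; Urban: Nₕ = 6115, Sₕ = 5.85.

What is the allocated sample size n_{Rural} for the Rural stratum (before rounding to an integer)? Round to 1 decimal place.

541.3

Neyman allocation: nₕ = n·NₕSₕ / Σⱼ NⱼSⱼ.
Σ NⱼSⱼ = 18655·5.12 + 6115·5.85 = 131286.35.
n_{Rural} = 744·18655·5.12 / 131286.35 = 541.3.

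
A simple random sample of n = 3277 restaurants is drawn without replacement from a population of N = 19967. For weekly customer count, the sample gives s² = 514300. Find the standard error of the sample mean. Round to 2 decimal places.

11.45

Under SRS without replacement, Var(ȳ) = (1 − f)·s²/n with f = n/N = 3277/19967 = 0.16412080.
Var(ȳ) = (1 − 0.16412080)·514300/3277 = 0.83587920·156.94233 = 131.18483.
SE(ȳ) = √(131.18483) = 11.45.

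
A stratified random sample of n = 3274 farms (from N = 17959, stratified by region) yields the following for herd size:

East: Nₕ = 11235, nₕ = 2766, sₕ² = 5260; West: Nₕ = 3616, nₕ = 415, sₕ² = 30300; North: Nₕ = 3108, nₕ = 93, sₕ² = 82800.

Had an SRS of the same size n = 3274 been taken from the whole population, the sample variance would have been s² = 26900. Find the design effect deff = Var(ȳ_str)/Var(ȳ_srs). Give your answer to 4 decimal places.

Var(ȳ_str) = Σ Wₕ²(1−fₕ)sₕ²/nₕ with Wₕ = Nₕ/17959:
  East: (11235/17959)²·(1−2766/11235)·5260/2766 = 0.561015
  West: (3616/17959)²·(1−415/3616)·30300/415 = 2.6202596
  North: (3108/17959)²·(1−93/3108)·82800/93 = 25.867319
  → Var(ȳ_str) = 29.048594.
Var(ȳ_srs) = (1 − 3274/17959)·26900/3274 = 6.718393.
deff = 29.048594 / 6.718393 = 4.3237.

4.3237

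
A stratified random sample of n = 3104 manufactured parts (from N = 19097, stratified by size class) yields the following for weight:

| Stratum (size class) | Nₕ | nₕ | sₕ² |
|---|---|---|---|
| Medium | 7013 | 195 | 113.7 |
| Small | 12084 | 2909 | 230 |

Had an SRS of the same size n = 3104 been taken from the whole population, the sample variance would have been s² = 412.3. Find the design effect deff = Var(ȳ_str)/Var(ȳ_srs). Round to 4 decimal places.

0.9033

Var(ȳ_str) = Σ Wₕ²(1−fₕ)sₕ²/nₕ with Wₕ = Nₕ/19097:
  Medium: (7013/19097)²·(1−195/7013)·113.7/195 = 0.076446286
  Small: (12084/19097)²·(1−2909/12084)·230/2909 = 0.024036466
  → Var(ȳ_str) = 0.10048275.
Var(ȳ_srs) = (1 − 3104/19097)·412.3/3104 = 0.11123883.
deff = 0.10048275 / 0.11123883 = 0.9033.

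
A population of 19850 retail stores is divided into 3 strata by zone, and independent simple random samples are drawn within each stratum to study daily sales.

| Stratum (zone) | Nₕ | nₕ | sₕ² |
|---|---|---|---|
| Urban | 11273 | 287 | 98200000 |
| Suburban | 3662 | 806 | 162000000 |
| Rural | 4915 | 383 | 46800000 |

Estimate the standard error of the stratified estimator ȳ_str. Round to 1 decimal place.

Var(ȳ_str) = Σₕ Wₕ²(1 − fₕ)sₕ²/nₕ with Wₕ = Nₕ/N, N = 19850.
Urban: Wₕ = 0.56790932; term = 0.56790932²·(1 − 0.02545906)·98200000/287 = 107544.37.
Suburban: Wₕ = 0.18448363; term = 0.18448363²·(1 − 0.22009831)·162000000/806 = 5335.0131.
Rural: Wₕ = 0.24760705; term = 0.24760705²·(1 − 0.07792472)·46800000/383 = 6907.7956.
Sum = 119787.18.
SE = √(119787.18) = 346.1.

346.1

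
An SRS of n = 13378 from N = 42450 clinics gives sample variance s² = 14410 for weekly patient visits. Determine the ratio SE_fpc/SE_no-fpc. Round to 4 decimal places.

0.8276

f = n/N = 13378/42450 = 0.31514723.
SE_no-fpc = √(s²/n) = 1.0378543; SE_fpc = √((1−f)s²/n) = 0.85888497.
Ratio = √(1−f) = 0.82755832.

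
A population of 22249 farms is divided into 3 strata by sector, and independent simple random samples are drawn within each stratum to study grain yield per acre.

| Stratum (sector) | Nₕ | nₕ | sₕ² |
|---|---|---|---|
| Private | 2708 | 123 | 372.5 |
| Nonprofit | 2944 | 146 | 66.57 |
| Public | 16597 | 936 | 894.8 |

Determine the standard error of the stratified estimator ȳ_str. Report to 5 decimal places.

0.74323

Var(ȳ_str) = Σₕ Wₕ²(1 − fₕ)sₕ²/nₕ with Wₕ = Nₕ/N, N = 22249.
Private: Wₕ = 0.12171334; term = 0.12171334²·(1 − 0.04542097)·372.5/123 = 0.042826184.
Nonprofit: Wₕ = 0.13232055; term = 0.13232055²·(1 − 0.04959239)·66.57/146 = 0.0075873519.
Public: Wₕ = 0.74596611; term = 0.74596611²·(1 − 0.05639573)·894.8/936 = 0.50197053.
Sum = 0.55238407.
SE = √(0.55238407) = 0.74323.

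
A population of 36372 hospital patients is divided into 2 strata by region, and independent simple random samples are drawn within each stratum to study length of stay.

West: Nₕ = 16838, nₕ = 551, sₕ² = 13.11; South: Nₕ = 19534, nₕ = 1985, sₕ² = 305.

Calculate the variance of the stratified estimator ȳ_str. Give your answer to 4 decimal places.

0.0447

Var(ȳ_str) = Σₕ Wₕ²(1 − fₕ)sₕ²/nₕ with Wₕ = Nₕ/N, N = 36372.
West: Wₕ = 0.46293852; term = 0.46293852²·(1 − 0.03272360)·13.11/551 = 0.0049322869.
South: Wₕ = 0.53706148; term = 0.53706148²·(1 − 0.10161769)·305/1985 = 0.039815165.
Sum = 0.044747452.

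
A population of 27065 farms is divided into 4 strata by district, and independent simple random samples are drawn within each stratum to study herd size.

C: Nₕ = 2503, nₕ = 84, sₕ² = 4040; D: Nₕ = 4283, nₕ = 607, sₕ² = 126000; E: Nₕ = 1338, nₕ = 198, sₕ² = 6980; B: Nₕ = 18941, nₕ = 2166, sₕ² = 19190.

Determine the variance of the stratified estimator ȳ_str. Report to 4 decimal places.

8.7755

Var(ȳ_str) = Σₕ Wₕ²(1 − fₕ)sₕ²/nₕ with Wₕ = Nₕ/N, N = 27065.
C: Wₕ = 0.09248106; term = 0.09248106²·(1 − 0.03355973)·4040/84 = 0.39754174.
D: Wₕ = 0.15824866; term = 0.15824866²·(1 − 0.14172309)·126000/607 = 4.461587.
E: Wₕ = 0.04943654; term = 0.04943654²·(1 − 0.14798206)·6980/198 = 0.073406604.
B: Wₕ = 0.69983373; term = 0.69983373²·(1 − 0.11435510)·19190/2166 = 3.8429603.
Sum = 8.7754956.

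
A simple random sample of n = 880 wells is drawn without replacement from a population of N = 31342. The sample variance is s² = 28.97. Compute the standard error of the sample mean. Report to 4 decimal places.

Under SRS without replacement, Var(ȳ) = (1 − f)·s²/n with f = n/N = 880/31342 = 0.02807734.
Var(ȳ) = (1 − 0.02807734)·28.97/880 = 0.97192266·0.032920455 = 0.031996136.
SE(ȳ) = √(0.031996136) = 0.1789.

0.1789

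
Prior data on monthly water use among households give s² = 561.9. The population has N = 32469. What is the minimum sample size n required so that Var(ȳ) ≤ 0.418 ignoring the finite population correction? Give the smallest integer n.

Without fpc, n₀ = s²/D = 561.9/0.418 = 1344.2584.
Rounding up, n = 1345.

1345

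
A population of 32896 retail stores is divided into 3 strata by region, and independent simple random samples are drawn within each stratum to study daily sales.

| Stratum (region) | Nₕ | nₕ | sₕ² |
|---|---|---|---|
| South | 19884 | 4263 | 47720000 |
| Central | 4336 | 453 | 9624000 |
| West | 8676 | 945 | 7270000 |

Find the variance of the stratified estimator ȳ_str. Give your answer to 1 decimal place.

4020.4

Var(ȳ_str) = Σₕ Wₕ²(1 − fₕ)sₕ²/nₕ with Wₕ = Nₕ/N, N = 32896.
South: Wₕ = 0.60445039; term = 0.60445039²·(1 − 0.21439348)·47720000/4263 = 3213.0058.
Central: Wₕ = 0.13180934; term = 0.13180934²·(1 − 0.10447417)·9624000/453 = 330.54294.
West: Wₕ = 0.26374027; term = 0.26374027²·(1 − 0.10892116)·7270000/945 = 476.83885.
Sum = 4020.3876.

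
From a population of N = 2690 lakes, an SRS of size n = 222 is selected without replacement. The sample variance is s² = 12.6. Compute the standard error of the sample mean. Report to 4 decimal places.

Under SRS without replacement, Var(ȳ) = (1 − f)·s²/n with f = n/N = 222/2690 = 0.08252788.
Var(ȳ) = (1 − 0.08252788)·12.6/222 = 0.91747212·0.056756757 = 0.052072742.
SE(ȳ) = √(0.052072742) = 0.2282.

0.2282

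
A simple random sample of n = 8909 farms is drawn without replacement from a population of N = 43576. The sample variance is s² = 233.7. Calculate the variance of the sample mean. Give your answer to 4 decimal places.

Under SRS without replacement, Var(ȳ) = (1 − f)·s²/n with f = n/N = 8909/43576 = 0.20444740.
Var(ȳ) = (1 − 0.20444740)·233.7/8909 = 0.79555260·0.0262319 = 0.020868856.

0.0209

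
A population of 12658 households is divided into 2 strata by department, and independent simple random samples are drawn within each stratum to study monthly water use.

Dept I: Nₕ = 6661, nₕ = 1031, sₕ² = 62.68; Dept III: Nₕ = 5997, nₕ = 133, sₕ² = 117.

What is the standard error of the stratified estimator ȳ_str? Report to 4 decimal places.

0.4553

Var(ȳ_str) = Σₕ Wₕ²(1 − fₕ)sₕ²/nₕ with Wₕ = Nₕ/N, N = 12658.
Dept I: Wₕ = 0.52622847; term = 0.52622847²·(1 − 0.15478156)·62.68/1031 = 0.014229445.
Dept III: Wₕ = 0.47377153; term = 0.47377153²·(1 − 0.02217776)·117/133 = 0.19307767.
Sum = 0.20730712.
SE = √(0.20730712) = 0.4553.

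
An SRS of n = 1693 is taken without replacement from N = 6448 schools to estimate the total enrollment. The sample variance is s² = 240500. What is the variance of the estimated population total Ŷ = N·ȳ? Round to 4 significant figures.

4.355 × 10^9

Var(Ŷ) = N²·Var(ȳ) = N²·(1 − n/N)·s²/n.
f = 1693/6448 = 0.26256203; Var(ȳ) = 0.73743797·240500/1693 = 104.75714.
Var(Ŷ) = 6448² · 104.75714 = 4.3554566 × 10^9.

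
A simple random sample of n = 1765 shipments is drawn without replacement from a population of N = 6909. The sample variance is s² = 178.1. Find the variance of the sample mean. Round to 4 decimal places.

0.0751

Under SRS without replacement, Var(ȳ) = (1 − f)·s²/n with f = n/N = 1765/6909 = 0.25546389.
Var(ȳ) = (1 − 0.25546389)·178.1/1765 = 0.74453611·0.10090652 = 0.075128545.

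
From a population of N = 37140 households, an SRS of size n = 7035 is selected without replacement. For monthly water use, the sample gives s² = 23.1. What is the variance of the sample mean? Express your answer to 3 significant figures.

0.00266

Under SRS without replacement, Var(ȳ) = (1 − f)·s²/n with f = n/N = 7035/37140 = 0.18941842.
Var(ȳ) = (1 − 0.18941842)·23.1/7035 = 0.81058158·0.0032835821 = 0.0026616112.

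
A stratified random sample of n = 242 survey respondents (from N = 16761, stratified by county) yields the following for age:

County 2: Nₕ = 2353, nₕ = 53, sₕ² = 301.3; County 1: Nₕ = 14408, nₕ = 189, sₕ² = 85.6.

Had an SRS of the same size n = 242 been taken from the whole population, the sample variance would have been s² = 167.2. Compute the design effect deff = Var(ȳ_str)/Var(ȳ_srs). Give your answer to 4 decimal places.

Var(ȳ_str) = Σ Wₕ²(1−fₕ)sₕ²/nₕ with Wₕ = Nₕ/16761:
  County 2: (2353/16761)²·(1−53/2353)·301.3/53 = 0.10951489
  County 1: (14408/16761)²·(1−189/14408)·85.6/189 = 0.33028197
  → Var(ȳ_str) = 0.43979686.
Var(ȳ_srs) = (1 − 242/16761)·167.2/242 = 0.68093355.
deff = 0.43979686 / 0.68093355 = 0.6459.

0.6459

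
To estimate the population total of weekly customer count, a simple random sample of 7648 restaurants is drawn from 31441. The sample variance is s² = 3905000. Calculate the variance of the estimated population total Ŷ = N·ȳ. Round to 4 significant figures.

3.820 × 10^11

Var(Ŷ) = N²·Var(ȳ) = N²·(1 − n/N)·s²/n.
f = 7648/31441 = 0.24324926; Var(ȳ) = 0.75675074·3905000/7648 = 386.39012.
Var(Ŷ) = 31441² · 386.39012 = 3.8196073 × 10^11.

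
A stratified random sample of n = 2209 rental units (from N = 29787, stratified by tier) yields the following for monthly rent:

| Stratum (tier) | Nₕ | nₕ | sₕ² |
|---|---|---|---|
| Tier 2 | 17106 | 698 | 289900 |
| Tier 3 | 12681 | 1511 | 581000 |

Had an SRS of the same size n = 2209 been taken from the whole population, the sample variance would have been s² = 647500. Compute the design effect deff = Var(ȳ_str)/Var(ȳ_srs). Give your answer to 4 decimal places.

0.7103

Var(ȳ_str) = Σ Wₕ²(1−fₕ)sₕ²/nₕ with Wₕ = Nₕ/29787:
  Tier 2: (17106/29787)²·(1−698/17106)·289900/698 = 131.38427
  Tier 3: (12681/29787)²·(1−1511/12681)·581000/1511 = 61.385361
  → Var(ȳ_str) = 192.76963.
Var(ȳ_srs) = (1 − 2209/29787)·647500/2209 = 271.38139.
deff = 192.76963 / 271.38139 = 0.7103.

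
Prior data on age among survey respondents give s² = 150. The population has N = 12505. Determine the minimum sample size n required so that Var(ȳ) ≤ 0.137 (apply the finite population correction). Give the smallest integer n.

1007

Without fpc, n₀ = s²/D = 150/0.137 = 1094.8905.
With fpc, (1 − n/N)·s²/n ≤ D requires n ≥ n₀/(1 + n₀/N) = 1094.8905/(1 + 1094.8905/12505) = 1006.7438.
Rounding up, n = 1007.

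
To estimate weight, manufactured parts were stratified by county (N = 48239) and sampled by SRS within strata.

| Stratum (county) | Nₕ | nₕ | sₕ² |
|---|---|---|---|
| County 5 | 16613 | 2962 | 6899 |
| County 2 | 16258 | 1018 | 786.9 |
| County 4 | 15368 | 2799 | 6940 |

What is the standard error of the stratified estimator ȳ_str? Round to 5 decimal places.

Var(ȳ_str) = Σₕ Wₕ²(1 − fₕ)sₕ²/nₕ with Wₕ = Nₕ/N, N = 48239.
County 5: Wₕ = 0.34438939; term = 0.34438939²·(1 − 0.17829411)·6899/2962 = 0.22699539.
County 2: Wₕ = 0.33703020; term = 0.33703020²·(1 − 0.06261533)·786.9/1018 = 0.082305197.
County 4: Wₕ = 0.31858040; term = 0.31858040²·(1 − 0.18213170)·6940/2799 = 0.20581549.
Sum = 0.51511608.
SE = √(0.51511608) = 0.71772.

0.71772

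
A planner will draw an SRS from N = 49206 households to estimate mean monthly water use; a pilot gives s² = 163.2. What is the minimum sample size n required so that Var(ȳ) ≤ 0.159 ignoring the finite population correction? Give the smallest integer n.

Without fpc, n₀ = s²/D = 163.2/0.159 = 1026.4151.
Rounding up, n = 1027.

1027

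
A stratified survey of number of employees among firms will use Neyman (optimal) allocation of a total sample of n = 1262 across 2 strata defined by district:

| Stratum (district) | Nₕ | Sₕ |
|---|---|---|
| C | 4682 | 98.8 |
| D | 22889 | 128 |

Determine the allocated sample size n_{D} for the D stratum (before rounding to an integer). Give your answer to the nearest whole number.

1090

Neyman allocation: nₕ = n·NₕSₕ / Σⱼ NⱼSⱼ.
Σ NⱼSⱼ = 4682·98.8 + 22889·128 = 3.3923736 × 10^6.
n_{D} = 1262·22889·128 / (3.3923736 × 10^6) = 1090.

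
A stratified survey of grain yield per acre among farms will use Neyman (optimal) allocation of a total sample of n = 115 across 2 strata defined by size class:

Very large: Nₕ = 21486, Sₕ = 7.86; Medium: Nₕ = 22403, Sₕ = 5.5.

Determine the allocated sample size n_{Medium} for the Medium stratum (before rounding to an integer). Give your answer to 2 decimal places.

48.51

Neyman allocation: nₕ = n·NₕSₕ / Σⱼ NⱼSⱼ.
Σ NⱼSⱼ = 21486·7.86 + 22403·5.5 = 292096.46.
n_{Medium} = 115·22403·5.5 / 292096.46 = 48.51.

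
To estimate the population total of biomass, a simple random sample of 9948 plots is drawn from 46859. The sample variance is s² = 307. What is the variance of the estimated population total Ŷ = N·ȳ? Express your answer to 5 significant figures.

Var(Ŷ) = N²·Var(ȳ) = N²·(1 − n/N)·s²/n.
f = 9948/46859 = 0.21229646; Var(ȳ) = 0.78770354·307/9948 = 0.024308905.
Var(Ŷ) = 46859² · 0.024308905 = 5.3376664 × 10^7.

5.3377 × 10^7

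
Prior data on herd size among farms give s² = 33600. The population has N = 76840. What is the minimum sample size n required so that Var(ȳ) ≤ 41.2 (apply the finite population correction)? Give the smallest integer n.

Without fpc, n₀ = s²/D = 33600/41.2 = 815.5340.
With fpc, (1 − n/N)·s²/n ≤ D requires n ≥ n₀/(1 + n₀/N) = 815.5340/(1 + 815.5340/76840) = 806.9693.
Rounding up, n = 807.

807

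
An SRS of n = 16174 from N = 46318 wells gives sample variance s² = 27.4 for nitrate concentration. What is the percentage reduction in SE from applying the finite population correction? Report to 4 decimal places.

19.3275

f = n/N = 16174/46318 = 0.34919470.
SE_no-fpc = √(s²/n) = 0.041159166; SE_fpc = √((1−f)s²/n) = 0.03320413.
Ratio = √(1−f) = 0.80672505. Reduction = 100·(1 − 0.80672505) = 19.3275%.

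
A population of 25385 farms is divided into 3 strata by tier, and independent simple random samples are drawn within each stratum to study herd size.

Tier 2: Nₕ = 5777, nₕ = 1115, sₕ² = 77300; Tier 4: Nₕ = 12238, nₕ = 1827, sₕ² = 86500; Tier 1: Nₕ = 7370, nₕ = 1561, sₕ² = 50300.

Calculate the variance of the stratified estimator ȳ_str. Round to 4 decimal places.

Var(ȳ_str) = Σₕ Wₕ²(1 − fₕ)sₕ²/nₕ with Wₕ = Nₕ/N, N = 25385.
Tier 2: Wₕ = 0.22757534; term = 0.22757534²·(1 − 0.19300675)·77300/1115 = 2.8975099.
Tier 4: Wₕ = 0.48209573; term = 0.48209573²·(1 − 0.14928910)·86500/1827 = 9.3610835.
Tier 1: Wₕ = 0.29032893; term = 0.29032893²·(1 − 0.21180461)·50300/1561 = 2.1408173.
Sum = 14.399411.

14.3994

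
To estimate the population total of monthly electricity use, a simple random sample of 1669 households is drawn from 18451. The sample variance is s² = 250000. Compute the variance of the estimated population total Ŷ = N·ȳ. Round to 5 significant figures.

4.6382 × 10^10

Var(Ŷ) = N²·Var(ȳ) = N²·(1 − n/N)·s²/n.
f = 1669/18451 = 0.09045580; Var(ȳ) = 0.90954420·250000/1669 = 136.24089.
Var(Ŷ) = 18451² · 136.24089 = 4.6381767 × 10^10.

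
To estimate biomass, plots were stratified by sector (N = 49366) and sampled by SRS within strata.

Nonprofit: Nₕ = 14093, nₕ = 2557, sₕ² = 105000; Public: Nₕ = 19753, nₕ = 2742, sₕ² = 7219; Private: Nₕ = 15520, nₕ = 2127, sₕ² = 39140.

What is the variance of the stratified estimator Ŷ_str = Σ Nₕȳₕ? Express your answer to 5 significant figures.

1.1386 × 10^10

Var(Ŷ_str) = Σₕ Nₕ²(1 − fₕ)sₕ²/nₕ.
Nonprofit: 14093²·(1 − 2557/14093)·105000/2557 = 6.6760145 × 10^9.
Public: 19753²·(1 − 2742/19753)·7219/2742 = 8.8465207 × 10^8.
Private: 15520²·(1 − 2127/15520)·39140/2127 = 3.8249249 × 10^9.
Sum = 1.1385591 × 10^10.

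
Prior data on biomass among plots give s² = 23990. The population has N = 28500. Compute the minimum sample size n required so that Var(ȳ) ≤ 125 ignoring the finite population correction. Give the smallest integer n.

192

Without fpc, n₀ = s²/D = 23990/125 = 191.9200.
Rounding up, n = 192.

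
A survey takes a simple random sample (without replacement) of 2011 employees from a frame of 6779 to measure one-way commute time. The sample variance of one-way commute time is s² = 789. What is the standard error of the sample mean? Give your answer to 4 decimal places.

0.5253

Under SRS without replacement, Var(ȳ) = (1 − f)·s²/n with f = n/N = 2011/6779 = 0.29665142.
Var(ȳ) = (1 − 0.29665142)·789/2011 = 0.70334858·0.39234212 = 0.27595327.
SE(ȳ) = √(0.27595327) = 0.5253.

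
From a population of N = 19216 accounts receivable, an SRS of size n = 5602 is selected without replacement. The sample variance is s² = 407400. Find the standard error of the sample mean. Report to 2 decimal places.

Under SRS without replacement, Var(ȳ) = (1 − f)·s²/n with f = n/N = 5602/19216 = 0.29152789.
Var(ȳ) = (1 − 0.29152789)·407400/5602 = 0.70847211·72.724027 = 51.522945.
SE(ȳ) = √(51.522945) = 7.18.

7.18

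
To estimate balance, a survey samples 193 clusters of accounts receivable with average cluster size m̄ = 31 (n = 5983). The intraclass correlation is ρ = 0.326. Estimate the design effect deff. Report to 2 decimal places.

deff = 1 + (31 − 1)·0.326 = 1 + 9.78 = 10.78.

10.78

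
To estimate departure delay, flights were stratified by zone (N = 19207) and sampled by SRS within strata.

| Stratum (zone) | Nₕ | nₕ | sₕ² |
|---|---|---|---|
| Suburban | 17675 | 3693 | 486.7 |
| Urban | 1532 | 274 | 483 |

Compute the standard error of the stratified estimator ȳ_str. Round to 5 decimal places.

0.31224

Var(ȳ_str) = Σₕ Wₕ²(1 − fₕ)sₕ²/nₕ with Wₕ = Nₕ/N, N = 19207.
Suburban: Wₕ = 0.92023741; term = 0.92023741²·(1 − 0.20893918)·486.7/3693 = 0.088285969.
Urban: Wₕ = 0.07976259; term = 0.07976259²·(1 − 0.17885117)·483/274 = 0.0092090939.
Sum = 0.097495063.
SE = √(0.097495063) = 0.31224.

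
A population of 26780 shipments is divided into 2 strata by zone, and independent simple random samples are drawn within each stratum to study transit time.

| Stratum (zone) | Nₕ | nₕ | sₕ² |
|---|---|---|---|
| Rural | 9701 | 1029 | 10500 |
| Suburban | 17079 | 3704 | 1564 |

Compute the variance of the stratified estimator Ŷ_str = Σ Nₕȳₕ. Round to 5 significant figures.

9.5489 × 10^8

Var(Ŷ_str) = Σₕ Nₕ²(1 − fₕ)sₕ²/nₕ.
Rural: 9701²·(1 − 1029/9701)·10500/1029 = 8.5843951 × 10^8.
Suburban: 17079²·(1 − 3704/17079)·1564/3704 = 9.645439 × 10^7.
Sum = 9.548939 × 10^8.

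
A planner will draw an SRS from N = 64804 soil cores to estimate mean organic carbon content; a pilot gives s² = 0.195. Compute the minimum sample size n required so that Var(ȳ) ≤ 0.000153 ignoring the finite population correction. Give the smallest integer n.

1275

Without fpc, n₀ = s²/D = 0.195/0.000153 = 1274.5098.
Rounding up, n = 1275.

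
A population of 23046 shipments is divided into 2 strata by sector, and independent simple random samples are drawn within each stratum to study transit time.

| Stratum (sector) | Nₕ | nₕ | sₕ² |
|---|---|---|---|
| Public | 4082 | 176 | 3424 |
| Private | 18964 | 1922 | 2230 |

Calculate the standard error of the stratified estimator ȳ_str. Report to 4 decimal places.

1.1358

Var(ȳ_str) = Σₕ Wₕ²(1 − fₕ)sₕ²/nₕ with Wₕ = Nₕ/N, N = 23046.
Public: Wₕ = 0.17712401; term = 0.17712401²·(1 − 0.04311612)·3424/176 = 0.58403008.
Private: Wₕ = 0.82287599; term = 0.82287599²·(1 − 0.10134993)·2230/1922 = 0.70601003.
Sum = 1.2900401.
SE = √(1.2900401) = 1.1358.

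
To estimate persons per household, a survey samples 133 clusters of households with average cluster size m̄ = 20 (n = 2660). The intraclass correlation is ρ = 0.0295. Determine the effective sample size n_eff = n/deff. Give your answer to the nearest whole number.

1705

deff = 1 + (20 − 1)·0.0295 = 1 + 0.5605 = 1.5605.
n_eff = 2660 / 1.5605 = 1705.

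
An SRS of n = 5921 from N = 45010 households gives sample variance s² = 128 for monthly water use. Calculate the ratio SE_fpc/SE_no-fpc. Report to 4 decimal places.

f = n/N = 5921/45010 = 0.13154854.
SE_no-fpc = √(s²/n) = 0.14703051; SE_fpc = √((1−f)s²/n) = 0.13701882.
Ratio = √(1−f) = 0.93190743.

0.9319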